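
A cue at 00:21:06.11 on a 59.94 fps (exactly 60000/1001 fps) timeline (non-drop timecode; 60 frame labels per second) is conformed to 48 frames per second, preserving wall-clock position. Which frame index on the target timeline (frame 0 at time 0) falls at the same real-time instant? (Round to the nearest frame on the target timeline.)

frame 60838

Source frame index: (0×3600 + 21×60 + 6) × 60 + 11 = 75971.
Real time: 75971 / (60000/1001) = 76046971/60000 s.
Target frame: (76046971/60000) × (48) = 76046971/1250 ≈ 60837.577 → 60838.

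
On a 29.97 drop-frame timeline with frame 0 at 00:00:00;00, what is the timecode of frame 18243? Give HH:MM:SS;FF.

Ten DF minutes hold 17982 frames, so frame 18243 lies in block 1 (frames 17982–35963) with 261 frames into that block.
The block's first minute is 1800 frames and the rest 1798 each; 261 frames reaches minute 0, so 1 × 18 + 0 × 2 = 18 labels have been skipped so far.
Adding those back, label number 18243 + 18 = 18261 at 30 labels/s is 608 s + 21 f = 0 h 10 min 8 s frame 21, i.e. 00:10:08;21.

00:10:08;21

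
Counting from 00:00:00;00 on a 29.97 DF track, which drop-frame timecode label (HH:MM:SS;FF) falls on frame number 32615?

Each 10-minute DF block holds 10 × 60 × 30 − 9 × 2 = 17982 frames. 32615 ÷ 17982 → 1 full block, remainder 14633.
Within the partial block the first minute is 1800 frames and each further minute 1798, so 8 further minute boundaries passed. Total skipped labels = 18 × 1 + 2 × 8 = 34.
Non-drop label index = 32615 + 34 = 32649; at 30 labels/s that is 00:18:08:09, i.e. DF 00:18:08;09.

00:18:08;09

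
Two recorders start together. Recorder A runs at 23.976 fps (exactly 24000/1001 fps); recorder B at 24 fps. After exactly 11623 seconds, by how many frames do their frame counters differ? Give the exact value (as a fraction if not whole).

A emits 24000/1001 × 11623 = 278952000/1001 frames; B emits 24 × 11623 = 278952.
Difference = 278952/1001 frames (≈ 278.6733); B is ahead of A.

278952/1001 frames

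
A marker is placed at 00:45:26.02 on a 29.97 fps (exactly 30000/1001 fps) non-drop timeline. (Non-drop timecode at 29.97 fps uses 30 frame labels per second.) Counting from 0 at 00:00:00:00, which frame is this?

frame 81782

Total seconds to the label: (0 × 3600 + 45 × 60 + 26) = 2726.
Frame index = 2726 × 30 + 2 = 81782.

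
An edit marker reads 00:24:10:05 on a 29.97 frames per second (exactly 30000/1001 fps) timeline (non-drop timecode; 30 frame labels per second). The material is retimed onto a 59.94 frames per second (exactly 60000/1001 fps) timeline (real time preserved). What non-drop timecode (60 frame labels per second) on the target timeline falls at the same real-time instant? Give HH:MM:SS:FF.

Source frame index: (0×3600 + 24×60 + 10) × 30 + 5 = 43505.
Real time: 43505 / (30000/1001) = 8709701/6000 s.
Target frame: (8709701/6000) × (60000/1001) = 87010.
At 60 labels/s: frame 87010 → 00:24:10:10.

00:24:10:10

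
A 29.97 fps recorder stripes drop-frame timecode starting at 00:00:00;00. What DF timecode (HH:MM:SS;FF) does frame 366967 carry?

Each 10-minute DF block holds 10 × 60 × 30 − 9 × 2 = 17982 frames. 366967 ÷ 17982 → 20 full blocks, remainder 7327.
Within the partial block the first minute is 1800 frames and each further minute 1798, so 4 further minute boundaries passed. Total skipped labels = 18 × 20 + 2 × 4 = 368.
Non-drop label index = 366967 + 368 = 367335; at 30 labels/s that is 03:24:04:15, i.e. DF 03:24:04;15.

03:24:04;15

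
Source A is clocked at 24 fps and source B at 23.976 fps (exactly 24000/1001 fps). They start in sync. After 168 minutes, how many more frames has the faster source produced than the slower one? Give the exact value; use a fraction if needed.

34560/143 frames

168 min = 10080 s.
A emits 24 × 10080 = 241920 frames; B emits 24000/1001 × 10080 = 34560000/143.
Difference = 34560/143 frames (≈ 241.6783); B is behind A.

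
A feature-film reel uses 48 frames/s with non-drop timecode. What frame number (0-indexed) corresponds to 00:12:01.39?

34647

Total seconds to the label: (0 × 3600 + 12 × 60 + 1) = 721.
Frame index = 721 × 48 + 39 = 34647.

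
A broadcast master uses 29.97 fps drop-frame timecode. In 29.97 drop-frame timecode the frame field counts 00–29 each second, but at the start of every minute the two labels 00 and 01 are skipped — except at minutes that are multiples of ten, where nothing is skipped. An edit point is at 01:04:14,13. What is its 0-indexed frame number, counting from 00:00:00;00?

115517

As if non-drop at 30 labels/s: (1 × 3600 + 4 × 60 + 14) × 30 + 13 = 115633.
Minute boundaries passed: 64; those not divisible by 10: 64 − 6 = 58; dropped labels = 2 × 58 = 116.
Actual frame index = 115633 − 116 = 115517.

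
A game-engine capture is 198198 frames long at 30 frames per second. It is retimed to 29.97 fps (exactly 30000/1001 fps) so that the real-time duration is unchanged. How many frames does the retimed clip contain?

Target frames = source frames × (target rate / source rate) = 198198 × (30000/1001)/(30) = 198198 × 1000/1001 = 198000.

198000 frames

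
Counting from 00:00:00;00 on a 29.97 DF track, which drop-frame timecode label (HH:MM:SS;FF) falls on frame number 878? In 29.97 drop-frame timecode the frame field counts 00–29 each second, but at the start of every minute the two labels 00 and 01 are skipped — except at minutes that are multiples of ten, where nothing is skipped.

Each 10-minute DF block holds 10 × 60 × 30 − 9 × 2 = 17982 frames. 878 ÷ 17982 → 0 full blocks, remainder 878.
Within the partial block the first minute is 1800 frames and each further minute 1798, so 0 further minute boundaries passed. Total skipped labels = 18 × 0 + 2 × 0 = 0.
Non-drop label index = 878 + 0 = 878; at 30 labels/s that is 00:00:29:08, i.e. DF 00:00:29;08.

00:00:29;08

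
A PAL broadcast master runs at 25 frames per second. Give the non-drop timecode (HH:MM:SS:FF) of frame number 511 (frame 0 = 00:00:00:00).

00:00:20:11

511 ÷ 25 = 20 full seconds, remainder 11 frames.
20 s = 0 h 0 min 20 s.
Timecode: 00:00:20:11.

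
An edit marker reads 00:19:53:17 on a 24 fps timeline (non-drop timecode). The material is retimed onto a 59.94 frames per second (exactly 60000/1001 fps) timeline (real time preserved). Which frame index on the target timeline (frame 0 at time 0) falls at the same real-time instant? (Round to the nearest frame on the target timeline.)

frame 71551

Source frame index: (0×3600 + 19×60 + 53) × 24 + 17 = 28649.
Real time: 28649 / (24) = 28649/24 s.
Target frame: (28649/24) × (60000/1001) = 71622500/1001 ≈ 71550.949 → 71551.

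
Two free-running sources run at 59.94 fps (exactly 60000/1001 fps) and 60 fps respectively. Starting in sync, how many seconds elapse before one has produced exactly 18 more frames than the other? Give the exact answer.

300.3 seconds

The gap grows by |60 − 60000/1001| = 60/1001 frames per second.
Time for a 18-frame gap: 18 ÷ (60/1001) = 300.3 s.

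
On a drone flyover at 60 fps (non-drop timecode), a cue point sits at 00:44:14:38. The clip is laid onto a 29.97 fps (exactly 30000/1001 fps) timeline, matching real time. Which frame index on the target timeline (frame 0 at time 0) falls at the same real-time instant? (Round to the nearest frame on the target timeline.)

Source frame index: (0×3600 + 44×60 + 14) × 60 + 38 = 159278.
Real time: 159278 / (60) = 79639/30 s.
Target frame: (79639/30) × (30000/1001) = 11377000/143 ≈ 79559.441 → 79559.

frame 79559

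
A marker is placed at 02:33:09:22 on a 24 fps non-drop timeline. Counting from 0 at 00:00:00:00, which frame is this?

220558

Total seconds to the label: (2 × 3600 + 33 × 60 + 9) = 9189.
Frame index = 9189 × 24 + 22 = 220558.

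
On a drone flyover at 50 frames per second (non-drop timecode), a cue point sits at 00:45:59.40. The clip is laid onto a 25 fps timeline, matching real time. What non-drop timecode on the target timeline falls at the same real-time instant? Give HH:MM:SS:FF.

Source frame index: (0×3600 + 45×60 + 59) × 50 + 40 = 137990.
Real time: 137990 / (50) = 13799/5 s.
Target frame: (13799/5) × (25) = 68995.
At 25 labels/s: frame 68995 → 00:45:59:20.

00:45:59:20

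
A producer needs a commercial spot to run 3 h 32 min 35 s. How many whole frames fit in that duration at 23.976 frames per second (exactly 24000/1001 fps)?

3 h 32 min 35 s = 12755 s.
Frames = 12755 × 24000/1001 = 306120000/1001 ≈ 305814.1858.
Complete frames: 305814.

305814 frames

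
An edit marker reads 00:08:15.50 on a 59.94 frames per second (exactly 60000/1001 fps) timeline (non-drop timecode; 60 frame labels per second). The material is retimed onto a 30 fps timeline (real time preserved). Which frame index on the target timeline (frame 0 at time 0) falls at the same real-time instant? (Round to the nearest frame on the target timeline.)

frame 14890

Source frame index: (0×3600 + 8×60 + 15) × 60 + 50 = 29750.
Real time: 29750 / (60000/1001) = 119119/240 s.
Target frame: (119119/240) × (30) = 119119/8 ≈ 14889.875 → 14890.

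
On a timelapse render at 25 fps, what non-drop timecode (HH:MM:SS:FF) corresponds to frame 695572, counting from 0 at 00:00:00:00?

07:43:42:22

695572 ÷ 25 = 27822 full seconds, remainder 22 frames.
27822 s = 7 h 43 min 42 s.
Timecode: 07:43:42:22.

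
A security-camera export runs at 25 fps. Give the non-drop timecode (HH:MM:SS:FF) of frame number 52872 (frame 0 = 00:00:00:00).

00:35:14:22

52872 ÷ 25 = 2114 full seconds, remainder 22 frames.
2114 s = 0 h 35 min 14 s.
Timecode: 00:35:14:22.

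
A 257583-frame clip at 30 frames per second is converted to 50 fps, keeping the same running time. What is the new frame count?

429305 frames

Target frames = source frames × (target rate / source rate) = 257583 × (50)/(30) = 257583 × 5/3 = 429305.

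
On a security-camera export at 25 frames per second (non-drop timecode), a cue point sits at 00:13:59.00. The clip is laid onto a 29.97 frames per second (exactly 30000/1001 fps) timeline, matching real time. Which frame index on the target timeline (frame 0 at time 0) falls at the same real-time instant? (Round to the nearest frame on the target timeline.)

frame 25145

Source frame index: (0×3600 + 13×60 + 59) × 25 + 0 = 20975.
Real time: 20975 / (25) = 839 s.
Target frame: (839) × (30000/1001) = 25170000/1001 ≈ 25144.855 → 25145.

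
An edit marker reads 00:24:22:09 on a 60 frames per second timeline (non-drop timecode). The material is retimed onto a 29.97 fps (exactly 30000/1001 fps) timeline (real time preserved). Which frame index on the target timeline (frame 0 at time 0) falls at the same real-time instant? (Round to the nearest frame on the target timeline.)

Source frame index: (0×3600 + 24×60 + 22) × 60 + 9 = 87729.
Real time: 87729 / (60) = 29243/20 s.
Target frame: (29243/20) × (30000/1001) = 43864500/1001 ≈ 43820.679 → 43821.

frame 43821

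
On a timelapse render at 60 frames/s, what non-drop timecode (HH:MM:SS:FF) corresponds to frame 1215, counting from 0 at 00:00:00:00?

1215 ÷ 60 = 20 full seconds, remainder 15 frames.
20 s = 0 h 0 min 20 s.
Timecode: 00:00:20:15.

00:00:20:15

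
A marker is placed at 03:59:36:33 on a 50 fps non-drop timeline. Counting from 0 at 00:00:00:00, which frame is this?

Total seconds to the label: (3 × 3600 + 59 × 60 + 36) = 14376.
Frame index = 14376 × 50 + 33 = 718833.

frame 718833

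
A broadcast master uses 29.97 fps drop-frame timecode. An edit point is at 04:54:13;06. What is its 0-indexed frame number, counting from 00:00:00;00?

Complete 10-minute blocks: 29, each 17982 frames → 521478.
Remaining 4 whole minutes in the current block: 1800 + 3 × 1798 = 7194 frames.
Within the current minute: 13 × 30 + 6 − 2 = 394 (labels ;00/;01 skipped at this minute). Total = 521478 + 7194 + 394 = 529066.

529066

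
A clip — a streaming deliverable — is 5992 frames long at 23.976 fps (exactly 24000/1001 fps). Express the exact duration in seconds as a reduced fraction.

749749/3000 seconds

Running time = 5992 ÷ (24000/1001) = 5992 × 1001/24000 = 749749/3000 s.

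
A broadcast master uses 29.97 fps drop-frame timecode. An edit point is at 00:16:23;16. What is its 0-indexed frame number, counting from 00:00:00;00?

29476

Complete 10-minute blocks: 1, each 17982 frames → 17982.
Remaining 6 whole minutes in the current block: 1800 + 5 × 1798 = 10790 frames.
Within the current minute: 23 × 30 + 16 − 2 = 704 (labels ;00/;01 skipped at this minute). Total = 17982 + 10790 + 704 = 29476.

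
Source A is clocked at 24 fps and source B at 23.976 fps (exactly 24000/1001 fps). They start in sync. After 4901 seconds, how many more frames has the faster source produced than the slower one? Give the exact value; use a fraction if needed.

9048/77 frames

A emits 24 × 4901 = 117624 frames; B emits 24000/1001 × 4901 = 9048000/77.
Difference = 9048/77 frames (≈ 117.5065); B is behind A.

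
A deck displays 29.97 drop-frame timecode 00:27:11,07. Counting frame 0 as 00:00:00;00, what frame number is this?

48887

As if non-drop at 30 labels/s: (0 × 3600 + 27 × 60 + 11) × 30 + 7 = 48937.
Minute boundaries passed: 27; those not divisible by 10: 27 − 2 = 25; dropped labels = 2 × 25 = 50.
Actual frame index = 48937 − 50 = 48887.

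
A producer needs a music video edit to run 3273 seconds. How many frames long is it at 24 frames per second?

78552 frames

Frames = 3273 × 24 = 78552.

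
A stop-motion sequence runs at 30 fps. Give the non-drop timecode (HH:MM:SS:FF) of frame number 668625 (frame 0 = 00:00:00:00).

06:11:27:15

668625 ÷ 30 = 22287 full seconds, remainder 15 frames.
22287 s = 6 h 11 min 27 s.
Timecode: 06:11:27:15.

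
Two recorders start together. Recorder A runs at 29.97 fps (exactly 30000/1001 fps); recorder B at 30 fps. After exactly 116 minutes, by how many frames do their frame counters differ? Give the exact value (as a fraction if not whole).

208800/1001 frames

116 min = 6960 s.
A emits 30000/1001 × 6960 = 208800000/1001 frames; B emits 30 × 6960 = 208800.
Difference = 208800/1001 frames (≈ 208.5914); B is ahead of A.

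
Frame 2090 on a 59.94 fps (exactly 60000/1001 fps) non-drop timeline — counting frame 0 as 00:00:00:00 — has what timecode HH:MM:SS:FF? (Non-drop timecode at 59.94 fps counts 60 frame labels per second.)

2090 ÷ 60 = 34 full seconds, remainder 50 frames.
34 s = 0 h 0 min 34 s.
Timecode: 00:00:34:50.

00:00:34:50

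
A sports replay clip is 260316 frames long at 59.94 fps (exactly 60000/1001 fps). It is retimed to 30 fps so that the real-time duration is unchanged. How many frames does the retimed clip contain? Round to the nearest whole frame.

Frames at target rate = 260316 × (30) / (60000/1001) = 65144079/500 ≈ 130288.158.
Nearest whole frame: 130288.

130288 frames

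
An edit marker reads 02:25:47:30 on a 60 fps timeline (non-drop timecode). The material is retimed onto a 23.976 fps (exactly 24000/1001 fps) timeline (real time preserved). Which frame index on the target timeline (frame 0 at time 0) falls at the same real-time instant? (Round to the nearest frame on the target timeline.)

frame 209730

Source frame index: (2×3600 + 25×60 + 47) × 60 + 30 = 524850.
Real time: 524850 / (60) = 17495/2 s.
Target frame: (17495/2) × (24000/1001) = 209940000/1001 ≈ 209730.270 → 209730.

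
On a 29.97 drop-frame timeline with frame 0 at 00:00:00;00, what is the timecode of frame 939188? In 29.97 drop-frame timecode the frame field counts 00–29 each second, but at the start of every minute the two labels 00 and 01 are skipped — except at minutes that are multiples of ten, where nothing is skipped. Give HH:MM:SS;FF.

08:42:17;18

Ten DF minutes hold 17982 frames, so frame 939188 lies in block 52 (frames 935064–953045) with 4124 frames into that block.
The block's first minute is 1800 frames and the rest 1798 each; 4124 frames reaches minute 2, so 52 × 18 + 2 × 2 = 940 labels have been skipped so far.
Adding those back, label number 939188 + 940 = 940128 at 30 labels/s is 31337 s + 18 f = 8 h 42 min 17 s frame 18, i.e. 08:42:17;18.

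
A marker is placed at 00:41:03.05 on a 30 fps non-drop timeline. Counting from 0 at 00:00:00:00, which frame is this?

frame 73895

Total seconds to the label: (0 × 3600 + 41 × 60 + 3) = 2463.
Frame index = 2463 × 30 + 5 = 73895.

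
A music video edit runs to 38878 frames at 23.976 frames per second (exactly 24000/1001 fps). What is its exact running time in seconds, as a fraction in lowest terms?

19458439/12000 seconds

Running time = 38878 ÷ (24000/1001) = 38878 × 1001/24000 = 19458439/12000 s.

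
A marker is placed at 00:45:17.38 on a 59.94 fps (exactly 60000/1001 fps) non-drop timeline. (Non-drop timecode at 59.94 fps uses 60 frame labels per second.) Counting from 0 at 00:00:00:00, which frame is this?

163058

Total seconds to the label: (0 × 3600 + 45 × 60 + 17) = 2717.
Frame index = 2717 × 60 + 38 = 163058.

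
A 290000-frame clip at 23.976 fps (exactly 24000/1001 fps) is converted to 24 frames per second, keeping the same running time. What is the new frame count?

290290 frames

Target frames = source frames × (target rate / source rate) = 290000 × (24)/(24000/1001) = 290000 × 1001/1000 = 290290.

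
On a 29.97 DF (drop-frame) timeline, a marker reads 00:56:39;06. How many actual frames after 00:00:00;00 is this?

Complete 10-minute blocks: 5, each 17982 frames → 89910.
Remaining 6 whole minutes in the current block: 1800 + 5 × 1798 = 10790 frames.
Within the current minute: 39 × 30 + 6 − 2 = 1174 (labels ;00/;01 skipped at this minute). Total = 89910 + 10790 + 1174 = 101874.

101874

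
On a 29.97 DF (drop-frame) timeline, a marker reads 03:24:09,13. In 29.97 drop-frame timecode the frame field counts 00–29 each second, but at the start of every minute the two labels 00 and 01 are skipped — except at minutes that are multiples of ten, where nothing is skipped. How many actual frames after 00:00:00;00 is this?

As if non-drop at 30 labels/s: (3 × 3600 + 24 × 60 + 9) × 30 + 13 = 367483.
Minute boundaries passed: 204; those not divisible by 10: 204 − 20 = 184; dropped labels = 2 × 184 = 368.
Actual frame index = 367483 − 368 = 367115.

367115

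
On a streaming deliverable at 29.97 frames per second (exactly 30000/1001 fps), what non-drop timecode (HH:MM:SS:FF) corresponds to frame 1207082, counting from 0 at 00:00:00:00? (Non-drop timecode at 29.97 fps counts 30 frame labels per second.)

1207082 ÷ 30 = 40236 full seconds, remainder 2 frames.
40236 s = 11 h 10 min 36 s.
Timecode: 11:10:36:02.

11:10:36:02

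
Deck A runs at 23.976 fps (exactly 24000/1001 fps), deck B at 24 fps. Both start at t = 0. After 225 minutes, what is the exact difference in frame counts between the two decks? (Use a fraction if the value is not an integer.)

225 min = 13500 s.
A emits 24000/1001 × 13500 = 324000000/1001 frames; B emits 24 × 13500 = 324000.
Difference = 324000/1001 frames (≈ 323.6763); B is ahead of A.

324000/1001 frames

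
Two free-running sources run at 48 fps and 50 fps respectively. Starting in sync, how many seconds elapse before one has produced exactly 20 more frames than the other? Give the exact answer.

The gap grows by |50 − 48| = 2 frames per second.
Time for a 20-frame gap: 20 ÷ (2) = 10 s.

10 seconds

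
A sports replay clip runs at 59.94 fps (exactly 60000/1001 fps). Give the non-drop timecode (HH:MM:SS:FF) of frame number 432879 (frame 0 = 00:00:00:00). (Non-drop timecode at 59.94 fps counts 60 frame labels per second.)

432879 ÷ 60 = 7214 full seconds, remainder 39 frames.
7214 s = 2 h 0 min 14 s.
Timecode: 02:00:14:39.

02:00:14:39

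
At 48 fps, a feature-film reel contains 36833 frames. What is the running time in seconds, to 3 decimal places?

767.354 seconds

Running time = 36833 × 1/48 = 36833/48 s ≈ 767.354 s.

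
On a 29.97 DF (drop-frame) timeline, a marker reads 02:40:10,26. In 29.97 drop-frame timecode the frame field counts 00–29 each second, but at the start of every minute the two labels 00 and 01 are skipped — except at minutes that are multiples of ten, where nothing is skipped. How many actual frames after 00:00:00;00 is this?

288038

Complete 10-minute blocks: 16, each 17982 frames → 287712.
Remaining 0 whole minutes in the current block: 0 frames.
Within the current minute: 10 × 30 + 26 = 326. Total = 287712 + 0 + 326 = 288038.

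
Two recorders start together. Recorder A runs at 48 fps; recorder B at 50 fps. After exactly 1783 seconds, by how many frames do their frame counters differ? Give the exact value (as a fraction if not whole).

3566 frames

A emits 48 × 1783 = 85584 frames; B emits 50 × 1783 = 89150.
Difference = 3566 frames; B is ahead of A.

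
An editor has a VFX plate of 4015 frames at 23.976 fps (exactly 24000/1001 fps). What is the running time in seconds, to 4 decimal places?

167.4590 seconds

Running time = 4015 × 1001/24000 = 803803/4800 s ≈ 167.4590 s.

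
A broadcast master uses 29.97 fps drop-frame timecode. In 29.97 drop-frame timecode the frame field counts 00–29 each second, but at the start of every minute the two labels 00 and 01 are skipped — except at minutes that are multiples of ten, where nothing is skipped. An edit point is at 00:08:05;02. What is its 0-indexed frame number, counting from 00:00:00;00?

As if non-drop at 30 labels/s: (0 × 3600 + 8 × 60 + 5) × 30 + 2 = 14552.
Minute boundaries passed: 8; those not divisible by 10: 8 − 0 = 8; dropped labels = 2 × 8 = 16.
Actual frame index = 14552 − 16 = 14536.

14536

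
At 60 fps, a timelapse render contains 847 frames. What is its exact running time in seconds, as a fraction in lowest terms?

Running time = 847 ÷ (60) = 847 × 1/60 = 847/60 s.

847/60 seconds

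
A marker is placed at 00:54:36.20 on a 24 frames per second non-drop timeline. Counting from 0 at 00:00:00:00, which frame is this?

Total seconds to the label: (0 × 3600 + 54 × 60 + 36) = 3276.
Frame index = 3276 × 24 + 20 = 78644.

frame 78644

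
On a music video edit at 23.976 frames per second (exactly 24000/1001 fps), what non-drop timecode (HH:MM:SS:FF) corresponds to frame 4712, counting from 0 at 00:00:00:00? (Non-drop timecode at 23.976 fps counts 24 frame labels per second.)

4712 ÷ 24 = 196 full seconds, remainder 8 frames.
196 s = 0 h 3 min 16 s.
Timecode: 00:03:16:08.

00:03:16:08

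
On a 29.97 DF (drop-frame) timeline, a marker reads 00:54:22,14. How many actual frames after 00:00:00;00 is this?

Complete 10-minute blocks: 5, each 17982 frames → 89910.
Remaining 4 whole minutes in the current block: 1800 + 3 × 1798 = 7194 frames.
Within the current minute: 22 × 30 + 14 − 2 = 672 (labels ;00/;01 skipped at this minute). Total = 89910 + 7194 + 672 = 97776.

97776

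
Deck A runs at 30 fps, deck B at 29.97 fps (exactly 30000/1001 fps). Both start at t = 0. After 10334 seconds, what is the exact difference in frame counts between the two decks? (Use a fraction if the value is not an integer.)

A emits 30 × 10334 = 310020 frames; B emits 30000/1001 × 10334 = 310020000/1001.
Difference = 310020/1001 frames (≈ 309.7103); B is behind A.

310020/1001 frames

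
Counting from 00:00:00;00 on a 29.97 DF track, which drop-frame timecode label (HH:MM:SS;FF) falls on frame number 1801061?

16:41:35;13

Ten DF minutes hold 17982 frames, so frame 1801061 lies in block 100 (frames 1798200–1816181) with 2861 frames into that block.
The block's first minute is 1800 frames and the rest 1798 each; 2861 frames reaches minute 1, so 100 × 18 + 1 × 2 = 1802 labels have been skipped so far.
Adding those back, label number 1801061 + 1802 = 1802863 at 30 labels/s is 60095 s + 13 f = 16 h 41 min 35 s frame 13, i.e. 16:41:35;13.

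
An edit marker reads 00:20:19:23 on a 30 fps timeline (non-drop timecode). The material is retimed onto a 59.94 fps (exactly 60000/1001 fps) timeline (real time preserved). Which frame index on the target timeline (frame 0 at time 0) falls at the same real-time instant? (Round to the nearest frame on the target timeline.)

frame 73113

Source frame index: (0×3600 + 20×60 + 19) × 30 + 23 = 36593.
Real time: 36593 / (30) = 36593/30 s.
Target frame: (36593/30) × (60000/1001) = 73186000/1001 ≈ 73112.887 → 73113.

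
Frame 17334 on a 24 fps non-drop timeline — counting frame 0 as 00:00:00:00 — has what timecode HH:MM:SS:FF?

00:12:02:06

17334 ÷ 24 = 722 full seconds, remainder 6 frames.
722 s = 0 h 12 min 2 s.
Timecode: 00:12:02:06.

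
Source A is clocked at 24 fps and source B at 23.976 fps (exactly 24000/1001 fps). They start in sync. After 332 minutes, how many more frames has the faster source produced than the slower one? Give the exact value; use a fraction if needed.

478080/1001 frames

332 min = 19920 s.
A emits 24 × 19920 = 478080 frames; B emits 24000/1001 × 19920 = 478080000/1001.
Difference = 478080/1001 frames (≈ 477.6024); B is behind A.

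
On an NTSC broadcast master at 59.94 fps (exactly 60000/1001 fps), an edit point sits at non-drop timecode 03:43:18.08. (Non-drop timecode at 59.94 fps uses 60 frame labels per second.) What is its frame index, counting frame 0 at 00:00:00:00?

Total seconds to the label: (3 × 3600 + 43 × 60 + 18) = 13398.
Frame index = 13398 × 60 + 8 = 803888.

frame 803888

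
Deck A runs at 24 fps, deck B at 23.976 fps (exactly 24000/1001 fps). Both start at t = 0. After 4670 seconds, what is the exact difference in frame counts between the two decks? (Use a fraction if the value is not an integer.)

A emits 24 × 4670 = 112080 frames; B emits 24000/1001 × 4670 = 112080000/1001.
Difference = 112080/1001 frames (≈ 111.9680); B is behind A.

112080/1001 frames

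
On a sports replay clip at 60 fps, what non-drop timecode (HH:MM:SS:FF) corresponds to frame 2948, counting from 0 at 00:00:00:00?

00:00:49:08

2948 ÷ 60 = 49 full seconds, remainder 8 frames.
49 s = 0 h 0 min 49 s.
Timecode: 00:00:49:08.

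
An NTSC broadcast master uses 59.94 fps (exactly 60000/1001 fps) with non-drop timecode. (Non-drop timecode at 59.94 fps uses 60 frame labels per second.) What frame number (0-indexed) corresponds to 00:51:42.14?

186134

Total seconds to the label: (0 × 3600 + 51 × 60 + 42) = 3102.
Frame index = 3102 × 60 + 14 = 186134.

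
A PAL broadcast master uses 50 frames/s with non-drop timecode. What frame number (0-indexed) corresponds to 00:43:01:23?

Total seconds to the label: (0 × 3600 + 43 × 60 + 1) = 2581.
Frame index = 2581 × 50 + 23 = 129073.

129073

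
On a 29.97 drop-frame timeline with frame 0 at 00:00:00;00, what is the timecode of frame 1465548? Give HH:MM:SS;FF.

13:35:00;16

Each 10-minute DF block holds 10 × 60 × 30 − 9 × 2 = 17982 frames. 1465548 ÷ 17982 → 81 full blocks, remainder 9006.
Within the partial block the first minute is 1800 frames and each further minute 1798, so 5 further minute boundaries passed. Total skipped labels = 18 × 81 + 2 × 5 = 1468.
Non-drop label index = 1465548 + 1468 = 1467016; at 30 labels/s that is 13:35:00:16, i.e. DF 13:35:00;16.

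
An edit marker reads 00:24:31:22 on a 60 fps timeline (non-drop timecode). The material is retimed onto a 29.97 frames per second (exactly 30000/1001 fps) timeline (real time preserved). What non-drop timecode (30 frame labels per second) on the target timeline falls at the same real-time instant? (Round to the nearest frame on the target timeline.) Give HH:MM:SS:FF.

00:24:29:27

Source frame index: (0×3600 + 24×60 + 31) × 60 + 22 = 88282.
Real time: 88282 / (60) = 44141/30 s.
Target frame: (44141/30) × (30000/1001) = 44141000/1001 ≈ 44096.903 → 44097.
At 30 labels/s: frame 44097 → 00:24:29:27.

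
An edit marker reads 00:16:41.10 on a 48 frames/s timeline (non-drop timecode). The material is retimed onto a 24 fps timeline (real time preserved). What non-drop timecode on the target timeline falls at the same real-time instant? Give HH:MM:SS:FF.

Source frame index: (0×3600 + 16×60 + 41) × 48 + 10 = 48058.
Real time: 48058 / (48) = 24029/24 s.
Target frame: (24029/24) × (24) = 24029.
At 24 labels/s: frame 24029 → 00:16:41:05.

00:16:41:05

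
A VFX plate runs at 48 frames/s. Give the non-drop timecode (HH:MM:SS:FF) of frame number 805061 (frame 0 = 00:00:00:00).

04:39:32:05

805061 ÷ 48 = 16772 full seconds, remainder 5 frames.
16772 s = 4 h 39 min 32 s.
Timecode: 04:39:32:05.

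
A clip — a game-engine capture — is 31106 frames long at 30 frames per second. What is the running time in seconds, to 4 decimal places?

Running time = 31106 × 1/30 = 15553/15 s ≈ 1036.8667 s.

1036.8667 seconds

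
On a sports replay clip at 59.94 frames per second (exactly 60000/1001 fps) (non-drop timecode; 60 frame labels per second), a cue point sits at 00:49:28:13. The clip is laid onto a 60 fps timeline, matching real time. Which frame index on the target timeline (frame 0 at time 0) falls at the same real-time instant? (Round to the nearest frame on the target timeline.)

Source frame index: (0×3600 + 49×60 + 28) × 60 + 13 = 178093.
Real time: 178093 / (60000/1001) = 178271093/60000 s.
Target frame: (178271093/60000) × (60) = 178271093/1000 ≈ 178271.093 → 178271.

frame 178271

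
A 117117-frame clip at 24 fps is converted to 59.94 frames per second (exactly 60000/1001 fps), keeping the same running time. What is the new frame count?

Target frames = source frames × (target rate / source rate) = 117117 × (60000/1001)/(24) = 117117 × 2500/1001 = 292500.

292500 frames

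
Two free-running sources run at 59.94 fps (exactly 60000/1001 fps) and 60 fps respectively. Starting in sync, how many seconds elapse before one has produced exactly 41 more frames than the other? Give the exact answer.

41041/60 seconds

The gap grows by |60 − 60000/1001| = 60/1001 frames per second.
Time for a 41-frame gap: 41 ÷ (60/1001) = 41041/60 s.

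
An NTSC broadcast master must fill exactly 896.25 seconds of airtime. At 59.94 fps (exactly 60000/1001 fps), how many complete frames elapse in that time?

Frames = 896.25 × 60000/1001 = 53775000/1001 ≈ 53721.2787.
Complete frames: 53721.

53721 frames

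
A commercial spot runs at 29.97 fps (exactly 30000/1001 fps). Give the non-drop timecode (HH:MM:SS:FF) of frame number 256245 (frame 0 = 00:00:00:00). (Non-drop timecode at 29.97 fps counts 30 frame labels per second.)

256245 ÷ 30 = 8541 full seconds, remainder 15 frames.
8541 s = 2 h 22 min 21 s.
Timecode: 02:22:21:15.

02:22:21:15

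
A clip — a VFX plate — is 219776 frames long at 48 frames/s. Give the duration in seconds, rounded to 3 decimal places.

4578.667 seconds

Running time = 219776 × 1/48 = 13736/3 s ≈ 4578.667 s.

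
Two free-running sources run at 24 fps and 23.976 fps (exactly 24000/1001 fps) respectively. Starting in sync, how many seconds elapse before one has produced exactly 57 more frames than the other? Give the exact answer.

The gap grows by |24000/1001 − 24| = 24/1001 frames per second.
Time for a 57-frame gap: 57 ÷ (24/1001) = 2377.375 s.

2377.375 seconds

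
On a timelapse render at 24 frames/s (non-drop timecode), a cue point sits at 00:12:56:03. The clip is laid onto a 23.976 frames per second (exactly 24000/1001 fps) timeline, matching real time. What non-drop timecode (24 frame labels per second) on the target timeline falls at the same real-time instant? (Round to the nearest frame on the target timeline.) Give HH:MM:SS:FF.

Source frame index: (0×3600 + 12×60 + 56) × 24 + 3 = 18627.
Real time: 18627 / (24) = 6209/8 s.
Target frame: (6209/8) × (24000/1001) = 2661000/143 ≈ 18608.392 → 18608.
At 24 labels/s: frame 18608 → 00:12:55:08.

00:12:55:08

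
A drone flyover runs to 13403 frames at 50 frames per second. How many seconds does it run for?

268.06 seconds

Running time = 13403 / (50) = 268.06 s.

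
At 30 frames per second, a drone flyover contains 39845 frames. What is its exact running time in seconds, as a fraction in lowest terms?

7969/6 seconds

Running time = 39845 ÷ (30) = 39845 × 1/30 = 7969/6 s.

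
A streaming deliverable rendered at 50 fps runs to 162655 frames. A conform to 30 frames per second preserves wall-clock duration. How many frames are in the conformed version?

97593 frames

Target frames = source frames × (target rate / source rate) = 162655 × (30)/(50) = 162655 × 3/5 = 97593.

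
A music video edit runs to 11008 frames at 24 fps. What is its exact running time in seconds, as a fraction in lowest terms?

Running time = 11008 ÷ (24) = 11008 × 1/24 = 1376/3 s.

1376/3 seconds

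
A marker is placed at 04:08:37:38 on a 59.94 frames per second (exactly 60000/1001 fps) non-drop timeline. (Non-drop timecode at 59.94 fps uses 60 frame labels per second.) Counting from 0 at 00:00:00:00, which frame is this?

Total seconds to the label: (4 × 3600 + 8 × 60 + 37) = 14917.
Frame index = 14917 × 60 + 38 = 895058.

895058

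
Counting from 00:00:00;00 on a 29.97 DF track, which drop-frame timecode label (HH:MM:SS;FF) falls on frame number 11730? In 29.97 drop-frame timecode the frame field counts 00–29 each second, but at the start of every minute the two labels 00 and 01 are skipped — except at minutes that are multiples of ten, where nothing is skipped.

00:06:31;12

Each 10-minute DF block holds 10 × 60 × 30 − 9 × 2 = 17982 frames. 11730 ÷ 17982 → 0 full blocks, remainder 11730.
Within the partial block the first minute is 1800 frames and each further minute 1798, so 6 further minute boundaries passed. Total skipped labels = 18 × 0 + 2 × 6 = 12.
Non-drop label index = 11730 + 12 = 11742; at 30 labels/s that is 00:06:31:12, i.e. DF 00:06:31;12.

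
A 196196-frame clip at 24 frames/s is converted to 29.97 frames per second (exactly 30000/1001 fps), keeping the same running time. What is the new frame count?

245000 frames

Target frames = source frames × (target rate / source rate) = 196196 × (30000/1001)/(24) = 196196 × 1250/1001 = 245000.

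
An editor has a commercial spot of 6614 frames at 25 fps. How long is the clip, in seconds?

Running time = 6614 / (25) = 264.56 s.

264.56 seconds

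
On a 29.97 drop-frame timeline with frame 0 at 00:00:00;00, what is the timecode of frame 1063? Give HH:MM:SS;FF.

Ten DF minutes hold 17982 frames, so frame 1063 lies in block 0 (frames 0–17981) with 1063 frames into that block.
The block's first minute is 1800 frames and the rest 1798 each; 1063 frames reaches minute 0, so 0 × 18 + 0 × 2 = 0 labels have been skipped so far.
Adding those back, label number 1063 + 0 = 1063 at 30 labels/s is 35 s + 13 f = 0 h 0 min 35 s frame 13, i.e. 00:00:35;13.

00:00:35;13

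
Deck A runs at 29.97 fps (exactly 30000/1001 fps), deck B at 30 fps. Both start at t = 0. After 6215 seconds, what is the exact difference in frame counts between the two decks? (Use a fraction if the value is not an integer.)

16950/91 frames

A emits 30000/1001 × 6215 = 16950000/91 frames; B emits 30 × 6215 = 186450.
Difference = 16950/91 frames (≈ 186.2637); B is ahead of A.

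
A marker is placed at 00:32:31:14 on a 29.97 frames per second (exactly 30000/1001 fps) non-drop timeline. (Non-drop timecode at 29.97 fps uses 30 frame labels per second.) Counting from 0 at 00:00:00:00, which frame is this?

Total seconds to the label: (0 × 3600 + 32 × 60 + 31) = 1951.
Frame index = 1951 × 30 + 14 = 58544.

frame 58544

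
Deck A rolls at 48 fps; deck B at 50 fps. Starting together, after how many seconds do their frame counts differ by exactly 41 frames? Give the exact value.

20.5 seconds

The gap grows by |50 − 48| = 2 frames per second.
Time for a 41-frame gap: 41 ÷ (2) = 20.5 s.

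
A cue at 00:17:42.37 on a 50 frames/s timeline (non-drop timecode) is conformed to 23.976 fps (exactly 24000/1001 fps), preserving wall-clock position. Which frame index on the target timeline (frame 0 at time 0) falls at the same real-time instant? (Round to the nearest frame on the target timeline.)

Source frame index: (0×3600 + 17×60 + 42) × 50 + 37 = 53137.
Real time: 53137 / (50) = 53137/50 s.
Target frame: (53137/50) × (24000/1001) = 3643680/143 ≈ 25480.280 → 25480.

frame 25480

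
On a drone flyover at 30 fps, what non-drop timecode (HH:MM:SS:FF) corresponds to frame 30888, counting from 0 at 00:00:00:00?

00:17:09:18

30888 ÷ 30 = 1029 full seconds, remainder 18 frames.
1029 s = 0 h 17 min 9 s.
Timecode: 00:17:09:18.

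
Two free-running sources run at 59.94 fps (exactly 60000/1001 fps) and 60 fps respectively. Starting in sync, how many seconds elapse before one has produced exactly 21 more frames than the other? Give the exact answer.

350.35 seconds

The gap grows by |60 − 60000/1001| = 60/1001 frames per second.
Time for a 21-frame gap: 21 ÷ (60/1001) = 350.35 s.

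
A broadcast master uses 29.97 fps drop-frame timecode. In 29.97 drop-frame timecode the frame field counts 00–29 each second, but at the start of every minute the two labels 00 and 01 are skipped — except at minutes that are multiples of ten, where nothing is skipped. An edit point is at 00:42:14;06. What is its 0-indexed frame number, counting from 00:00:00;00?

75950

As if non-drop at 30 labels/s: (0 × 3600 + 42 × 60 + 14) × 30 + 6 = 76026.
Minute boundaries passed: 42; those not divisible by 10: 42 − 4 = 38; dropped labels = 2 × 38 = 76.
Actual frame index = 76026 − 76 = 75950.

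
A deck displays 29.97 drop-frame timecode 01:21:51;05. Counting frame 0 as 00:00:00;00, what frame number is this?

147189

As if non-drop at 30 labels/s: (1 × 3600 + 21 × 60 + 51) × 30 + 5 = 147335.
Minute boundaries passed: 81; those not divisible by 10: 81 − 8 = 73; dropped labels = 2 × 73 = 146.
Actual frame index = 147335 − 146 = 147189.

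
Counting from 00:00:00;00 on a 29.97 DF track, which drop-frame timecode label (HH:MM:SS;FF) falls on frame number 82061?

Each 10-minute DF block holds 10 × 60 × 30 − 9 × 2 = 17982 frames. 82061 ÷ 17982 → 4 full blocks, remainder 10133.
Within the partial block the first minute is 1800 frames and each further minute 1798, so 5 further minute boundaries passed. Total skipped labels = 18 × 4 + 2 × 5 = 82.
Non-drop label index = 82061 + 82 = 82143; at 30 labels/s that is 00:45:38:03, i.e. DF 00:45:38;03.

00:45:38;03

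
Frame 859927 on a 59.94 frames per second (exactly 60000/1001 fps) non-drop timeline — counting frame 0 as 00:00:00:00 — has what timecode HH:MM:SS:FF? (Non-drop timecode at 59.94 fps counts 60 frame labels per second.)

859927 ÷ 60 = 14332 full seconds, remainder 7 frames.
14332 s = 3 h 58 min 52 s.
Timecode: 03:58:52:07.

03:58:52:07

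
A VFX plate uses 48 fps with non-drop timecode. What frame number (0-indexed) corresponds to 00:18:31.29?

Total seconds to the label: (0 × 3600 + 18 × 60 + 31) = 1111.
Frame index = 1111 × 48 + 29 = 53357.

frame 53357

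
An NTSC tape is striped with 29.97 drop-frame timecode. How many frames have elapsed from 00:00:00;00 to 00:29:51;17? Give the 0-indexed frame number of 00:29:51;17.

Complete 10-minute blocks: 2, each 17982 frames → 35964.
Remaining 9 whole minutes in the current block: 1800 + 8 × 1798 = 16184 frames.
Within the current minute: 51 × 30 + 17 − 2 = 1545 (labels ;00/;01 skipped at this minute). Total = 35964 + 16184 + 1545 = 53693.

53693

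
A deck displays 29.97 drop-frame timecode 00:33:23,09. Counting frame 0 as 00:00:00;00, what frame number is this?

60039

As if non-drop at 30 labels/s: (0 × 3600 + 33 × 60 + 23) × 30 + 9 = 60099.
Minute boundaries passed: 33; those not divisible by 10: 33 − 3 = 30; dropped labels = 2 × 30 = 60.
Actual frame index = 60099 − 60 = 60039.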